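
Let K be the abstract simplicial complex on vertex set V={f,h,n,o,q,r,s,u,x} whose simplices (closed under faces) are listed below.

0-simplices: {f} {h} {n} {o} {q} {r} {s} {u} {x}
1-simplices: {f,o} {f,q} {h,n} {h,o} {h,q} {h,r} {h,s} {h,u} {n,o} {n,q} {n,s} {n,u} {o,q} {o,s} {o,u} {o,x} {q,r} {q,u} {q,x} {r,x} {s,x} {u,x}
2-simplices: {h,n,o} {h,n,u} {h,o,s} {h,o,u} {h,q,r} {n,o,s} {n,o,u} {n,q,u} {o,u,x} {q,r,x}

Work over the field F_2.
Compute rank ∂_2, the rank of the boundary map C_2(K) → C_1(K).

rank∂_2=9

n_0=9 n_1=22 n_2=10  [Z2]
∂1: piv[fo,fq,hn,ho,hr,hs,hu,ox] rk=8  ker:hq,no,nq,ns,nu,oq,os,ou,qr,qu,qx,rx,sx,ux
∂2: piv[hno,hnu,hos,hou,hqr,nos,nqu,oux,qrx] rk=9  ker:nou
rk∂_2=9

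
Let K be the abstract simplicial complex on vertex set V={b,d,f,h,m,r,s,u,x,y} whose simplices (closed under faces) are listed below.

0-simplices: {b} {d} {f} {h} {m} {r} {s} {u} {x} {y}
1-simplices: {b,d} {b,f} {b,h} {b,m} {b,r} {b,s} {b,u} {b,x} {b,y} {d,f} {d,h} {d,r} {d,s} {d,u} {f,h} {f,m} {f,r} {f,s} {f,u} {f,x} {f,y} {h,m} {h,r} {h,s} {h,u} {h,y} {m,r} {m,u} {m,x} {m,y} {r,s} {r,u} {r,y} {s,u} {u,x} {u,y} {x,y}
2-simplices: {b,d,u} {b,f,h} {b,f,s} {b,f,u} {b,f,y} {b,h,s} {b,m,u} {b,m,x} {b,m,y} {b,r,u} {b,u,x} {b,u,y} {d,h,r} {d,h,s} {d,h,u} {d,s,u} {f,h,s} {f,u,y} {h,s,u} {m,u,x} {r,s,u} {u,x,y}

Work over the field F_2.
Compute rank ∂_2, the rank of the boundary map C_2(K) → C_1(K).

n_0=10 n_1=37 n_2=22  [Z2]
∂1: piv[bd,bf,bh,bm,br,bs,bu,bx,by] rk=9  ker:df,dh,dr,ds,du,fh,fm,fr,fs,fu,fx,fy,hm,hr,hs,hu,hy,mr,mu,mx,my,rs,ru,ry,su,ux,uy,xy
∂2: piv[bdu,bfh,bfs,bfu,bfy,bhs,bmu,bmx,bmy,bru,bux,buy,dhr,dhs,dhu,dsu,rsu,uxy] rk=18  ker:fhs,fuy,hsu,mux
rk∂_2=18

rank∂_2=18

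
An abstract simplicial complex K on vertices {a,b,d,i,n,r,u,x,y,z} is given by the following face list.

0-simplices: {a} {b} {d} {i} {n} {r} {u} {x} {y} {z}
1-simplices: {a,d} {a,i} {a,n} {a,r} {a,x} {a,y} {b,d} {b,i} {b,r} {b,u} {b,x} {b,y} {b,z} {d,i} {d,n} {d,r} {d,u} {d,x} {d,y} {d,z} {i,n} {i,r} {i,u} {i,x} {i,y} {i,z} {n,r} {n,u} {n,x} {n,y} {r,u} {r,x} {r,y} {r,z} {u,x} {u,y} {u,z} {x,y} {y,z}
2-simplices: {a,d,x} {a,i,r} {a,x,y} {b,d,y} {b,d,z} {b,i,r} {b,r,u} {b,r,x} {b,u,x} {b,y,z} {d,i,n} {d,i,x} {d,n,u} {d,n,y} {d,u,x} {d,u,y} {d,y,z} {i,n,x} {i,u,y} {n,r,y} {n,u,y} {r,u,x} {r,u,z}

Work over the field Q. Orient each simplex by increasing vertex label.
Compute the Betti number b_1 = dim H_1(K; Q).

n_0=10 n_1=39 n_2=23  [Q]
∂1: piv[ad,ai,an,ar,ax,ay,bd,bu,bz] rk=9  ker:bi,br,bx,by,di,dn,dr,du,dx,dy,dz,in,ir,iu,ix,iy,iz,nr,nu,nx,ny,ru,rx,ry,rz,ux,uy,uz,xy,yz
∂2: piv[adx,air,axy,bdy,bdz,bir,bru,brx,bux,byz,din,dix,dnu,dny,dux,duy,inx,iuy,nry,ruz] rk=20  ker:dyz,nuy,rux
b_1=(39−9)−20=10

b_1=10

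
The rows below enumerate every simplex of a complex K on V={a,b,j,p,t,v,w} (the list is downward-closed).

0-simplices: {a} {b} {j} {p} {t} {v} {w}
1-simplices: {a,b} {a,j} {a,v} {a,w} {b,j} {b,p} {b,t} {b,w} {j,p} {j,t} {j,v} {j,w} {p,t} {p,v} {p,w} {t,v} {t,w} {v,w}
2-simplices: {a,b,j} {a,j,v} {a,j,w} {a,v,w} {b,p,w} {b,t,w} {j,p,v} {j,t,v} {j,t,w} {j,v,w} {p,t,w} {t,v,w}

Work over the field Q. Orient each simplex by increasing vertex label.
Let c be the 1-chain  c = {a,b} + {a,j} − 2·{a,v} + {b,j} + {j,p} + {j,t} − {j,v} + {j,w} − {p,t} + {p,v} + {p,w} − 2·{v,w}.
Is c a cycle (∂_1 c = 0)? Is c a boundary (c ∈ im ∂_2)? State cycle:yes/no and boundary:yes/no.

cycle:yes boundary:yes

n_0=7 n_1=18 n_2=12  [Q]
∂1: piv[ab,aj,av,aw,bp,bt] rk=6  ker:bj,bw,jp,jt,jv,jw,pt,pv,pw,tv,tw,vw
∂2: piv[abj,ajv,ajw,avw,bpw,btw,jpv,jtv,jtw,ptw] rk=10  ker:jvw,tvw
∂1c = 0
c vs im∂2: reduces to 0 ⇒ boundary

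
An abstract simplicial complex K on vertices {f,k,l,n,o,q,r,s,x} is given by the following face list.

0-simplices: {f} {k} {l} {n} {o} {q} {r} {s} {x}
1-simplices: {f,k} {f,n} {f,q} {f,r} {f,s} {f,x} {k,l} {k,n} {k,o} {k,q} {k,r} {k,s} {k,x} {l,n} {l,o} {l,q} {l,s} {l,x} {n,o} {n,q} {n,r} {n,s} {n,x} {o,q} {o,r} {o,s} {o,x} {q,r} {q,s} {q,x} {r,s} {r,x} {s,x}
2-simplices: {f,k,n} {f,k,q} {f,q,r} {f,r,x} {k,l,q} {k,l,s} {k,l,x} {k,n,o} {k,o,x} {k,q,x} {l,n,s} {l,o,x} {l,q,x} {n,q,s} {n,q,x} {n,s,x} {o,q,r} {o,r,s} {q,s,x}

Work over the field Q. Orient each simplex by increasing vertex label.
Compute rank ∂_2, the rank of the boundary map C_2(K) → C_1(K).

n_0=9 n_1=33 n_2=19  [Q]
∂1: piv[fk,fn,fq,fr,fs,fx,kl,ko] rk=8  ker:kn,kq,kr,ks,kx,ln,lo,lq,ls,lx,no,nq,nr,ns,nx,oq,or,os,ox,qr,qs,qx,rs,rx,sx
∂2: piv[fkn,fkq,fqr,frx,klq,kls,klx,kno,kox,kqx,lns,lox,nqs,nqx,nsx,oqr,ors] rk=17  ker:lqx,qsx
rk∂_2=17

rank∂_2=17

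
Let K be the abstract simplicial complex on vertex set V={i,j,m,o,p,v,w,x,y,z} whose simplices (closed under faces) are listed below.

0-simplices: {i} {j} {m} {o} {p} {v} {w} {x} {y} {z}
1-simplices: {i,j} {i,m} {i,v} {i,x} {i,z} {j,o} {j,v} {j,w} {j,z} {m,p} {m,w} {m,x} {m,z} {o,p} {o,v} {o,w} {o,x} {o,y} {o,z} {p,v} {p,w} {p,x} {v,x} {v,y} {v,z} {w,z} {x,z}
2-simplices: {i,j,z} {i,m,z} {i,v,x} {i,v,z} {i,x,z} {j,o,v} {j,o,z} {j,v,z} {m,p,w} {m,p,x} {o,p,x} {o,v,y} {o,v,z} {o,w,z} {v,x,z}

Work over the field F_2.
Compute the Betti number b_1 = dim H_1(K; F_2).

n_0=10 n_1=27 n_2=15  [Z2]
∂1: piv[ij,im,iv,ix,iz,jo,jw,mp,oy] rk=9  ker:jv,jz,mw,mx,mz,op,ov,ow,ox,oz,pv,pw,px,vx,vy,vz,wz,xz
∂2: piv[ijz,imz,ivx,ivz,ixz,jov,joz,jvz,mpw,mpx,opx,ovy,owz] rk=13  ker:ovz,vxz
b_1=(27−9)−13=5

b_1=5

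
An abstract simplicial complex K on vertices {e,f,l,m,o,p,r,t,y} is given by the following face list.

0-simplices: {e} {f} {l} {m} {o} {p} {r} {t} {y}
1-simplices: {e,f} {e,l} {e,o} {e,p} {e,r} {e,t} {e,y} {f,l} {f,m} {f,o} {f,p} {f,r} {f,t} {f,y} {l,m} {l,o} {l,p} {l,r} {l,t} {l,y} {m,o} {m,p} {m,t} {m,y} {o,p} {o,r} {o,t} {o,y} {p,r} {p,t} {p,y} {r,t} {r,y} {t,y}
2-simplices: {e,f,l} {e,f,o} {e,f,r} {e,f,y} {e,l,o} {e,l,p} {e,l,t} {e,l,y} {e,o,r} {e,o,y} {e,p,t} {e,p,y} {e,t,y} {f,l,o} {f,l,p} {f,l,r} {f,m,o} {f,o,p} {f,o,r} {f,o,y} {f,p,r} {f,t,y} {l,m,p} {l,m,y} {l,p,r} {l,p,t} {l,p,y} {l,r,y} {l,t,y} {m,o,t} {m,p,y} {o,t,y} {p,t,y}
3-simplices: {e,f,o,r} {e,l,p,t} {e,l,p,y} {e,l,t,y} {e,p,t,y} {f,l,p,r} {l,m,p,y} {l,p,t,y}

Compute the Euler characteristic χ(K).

χ(K)=0

n_0=9 n_1=34 n_2=33 n_3=8
χ=+9−34+33−8=0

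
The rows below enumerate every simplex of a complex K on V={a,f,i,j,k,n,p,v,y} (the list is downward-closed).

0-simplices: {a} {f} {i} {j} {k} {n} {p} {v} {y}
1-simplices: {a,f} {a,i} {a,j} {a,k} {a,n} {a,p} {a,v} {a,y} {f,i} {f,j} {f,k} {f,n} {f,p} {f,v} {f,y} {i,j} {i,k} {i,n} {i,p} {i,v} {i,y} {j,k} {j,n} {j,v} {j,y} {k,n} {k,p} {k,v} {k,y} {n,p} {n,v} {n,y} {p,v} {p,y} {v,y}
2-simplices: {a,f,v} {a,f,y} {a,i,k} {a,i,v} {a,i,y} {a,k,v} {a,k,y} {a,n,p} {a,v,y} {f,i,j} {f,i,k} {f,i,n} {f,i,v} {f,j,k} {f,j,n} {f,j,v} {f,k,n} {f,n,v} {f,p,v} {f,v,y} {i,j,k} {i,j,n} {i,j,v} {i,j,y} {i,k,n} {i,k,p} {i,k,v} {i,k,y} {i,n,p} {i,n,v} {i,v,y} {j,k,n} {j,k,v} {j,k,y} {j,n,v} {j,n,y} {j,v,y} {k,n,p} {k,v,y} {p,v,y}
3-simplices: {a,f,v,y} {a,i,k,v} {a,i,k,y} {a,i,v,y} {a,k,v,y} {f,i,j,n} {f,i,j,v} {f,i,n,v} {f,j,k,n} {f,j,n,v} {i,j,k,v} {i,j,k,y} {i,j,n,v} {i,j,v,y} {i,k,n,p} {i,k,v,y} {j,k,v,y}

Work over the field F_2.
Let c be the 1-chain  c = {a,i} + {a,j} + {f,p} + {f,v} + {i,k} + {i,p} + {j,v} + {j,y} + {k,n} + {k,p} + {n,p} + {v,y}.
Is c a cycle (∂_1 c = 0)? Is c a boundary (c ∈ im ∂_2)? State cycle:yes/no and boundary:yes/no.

n_0=9 n_1=35 n_2=40 n_3=17  [Z2]
∂1: piv[af,ai,aj,ak,an,ap,av,ay] rk=8  ker:fi,fj,fk,fn,fp,fv,fy,ij,ik,in,ip,iv,iy,jk,jn,jv,jy,kn,kp,kv,ky,np,nv,ny,pv,py,vy
∂2: piv[afv,afy,aik,aiv,aiy,akv,aky,anp,avy,fij,fik,fin,fiv,fjk,fjn,fjv,fkn,fnv,fpv,ijy,ikp,inp,jny,pvy] rk=24  ker:fvy,ijk,ijn,ijv,ikn,ikv,iky,inv,ivy,jkn,jkv,jky,jnv,jvy,knp,kvy
∂3: piv[afvy,aikv,aiky,aivy,akvy,fijn,fijv,finv,fjkn,fjnv,ijkv,ijky,ijvy,iknp] rk=14  ker:ijnv,ikvy,jkvy
∂1c = {i} + {j} + {k} + {v}

cycle:no boundary:no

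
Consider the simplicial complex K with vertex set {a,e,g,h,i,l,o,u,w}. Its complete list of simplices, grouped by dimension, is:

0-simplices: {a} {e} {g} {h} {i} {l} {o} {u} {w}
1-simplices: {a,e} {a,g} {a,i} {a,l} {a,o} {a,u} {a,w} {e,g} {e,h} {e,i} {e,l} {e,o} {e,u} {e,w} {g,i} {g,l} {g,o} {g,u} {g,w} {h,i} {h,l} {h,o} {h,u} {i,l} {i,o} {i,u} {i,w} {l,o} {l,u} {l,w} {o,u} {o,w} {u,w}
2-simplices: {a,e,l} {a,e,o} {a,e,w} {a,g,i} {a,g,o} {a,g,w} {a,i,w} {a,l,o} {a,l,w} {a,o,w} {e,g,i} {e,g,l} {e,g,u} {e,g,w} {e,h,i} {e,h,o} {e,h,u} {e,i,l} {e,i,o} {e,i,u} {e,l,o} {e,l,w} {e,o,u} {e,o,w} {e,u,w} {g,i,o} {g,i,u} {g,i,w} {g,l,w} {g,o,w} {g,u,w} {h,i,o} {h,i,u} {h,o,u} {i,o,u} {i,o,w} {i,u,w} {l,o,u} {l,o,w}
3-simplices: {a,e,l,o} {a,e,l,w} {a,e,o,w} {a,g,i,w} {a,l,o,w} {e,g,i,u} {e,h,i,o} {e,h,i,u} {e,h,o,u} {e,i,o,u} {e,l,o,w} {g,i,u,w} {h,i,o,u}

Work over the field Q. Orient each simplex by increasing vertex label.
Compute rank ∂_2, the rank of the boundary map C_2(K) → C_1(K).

rank∂_2=23

n_0=9 n_1=33 n_2=39 n_3=13  [Q]
∂1: piv[ae,ag,ai,al,ao,au,aw,eh] rk=8  ker:eg,ei,el,eo,eu,ew,gi,gl,go,gu,gw,hi,hl,ho,hu,il,io,iu,iw,lo,lu,lw,ou,ow,uw
∂2: piv[ael,aeo,aew,agi,ago,agw,aiw,alo,alw,aow,egi,egl,egu,egw,ehi,eho,ehu,eil,eio,eiu,eou,euw,lou] rk=23  ker:elo,elw,eow,gio,giu,giw,glw,gow,guw,hio,hiu,hou,iou,iow,iuw,low
∂3: piv[aelo,aelw,aeow,agiw,alow,egiu,ehio,ehiu,ehou,eiou,giuw] rk=11  ker:elow,hiou
rk∂_2=23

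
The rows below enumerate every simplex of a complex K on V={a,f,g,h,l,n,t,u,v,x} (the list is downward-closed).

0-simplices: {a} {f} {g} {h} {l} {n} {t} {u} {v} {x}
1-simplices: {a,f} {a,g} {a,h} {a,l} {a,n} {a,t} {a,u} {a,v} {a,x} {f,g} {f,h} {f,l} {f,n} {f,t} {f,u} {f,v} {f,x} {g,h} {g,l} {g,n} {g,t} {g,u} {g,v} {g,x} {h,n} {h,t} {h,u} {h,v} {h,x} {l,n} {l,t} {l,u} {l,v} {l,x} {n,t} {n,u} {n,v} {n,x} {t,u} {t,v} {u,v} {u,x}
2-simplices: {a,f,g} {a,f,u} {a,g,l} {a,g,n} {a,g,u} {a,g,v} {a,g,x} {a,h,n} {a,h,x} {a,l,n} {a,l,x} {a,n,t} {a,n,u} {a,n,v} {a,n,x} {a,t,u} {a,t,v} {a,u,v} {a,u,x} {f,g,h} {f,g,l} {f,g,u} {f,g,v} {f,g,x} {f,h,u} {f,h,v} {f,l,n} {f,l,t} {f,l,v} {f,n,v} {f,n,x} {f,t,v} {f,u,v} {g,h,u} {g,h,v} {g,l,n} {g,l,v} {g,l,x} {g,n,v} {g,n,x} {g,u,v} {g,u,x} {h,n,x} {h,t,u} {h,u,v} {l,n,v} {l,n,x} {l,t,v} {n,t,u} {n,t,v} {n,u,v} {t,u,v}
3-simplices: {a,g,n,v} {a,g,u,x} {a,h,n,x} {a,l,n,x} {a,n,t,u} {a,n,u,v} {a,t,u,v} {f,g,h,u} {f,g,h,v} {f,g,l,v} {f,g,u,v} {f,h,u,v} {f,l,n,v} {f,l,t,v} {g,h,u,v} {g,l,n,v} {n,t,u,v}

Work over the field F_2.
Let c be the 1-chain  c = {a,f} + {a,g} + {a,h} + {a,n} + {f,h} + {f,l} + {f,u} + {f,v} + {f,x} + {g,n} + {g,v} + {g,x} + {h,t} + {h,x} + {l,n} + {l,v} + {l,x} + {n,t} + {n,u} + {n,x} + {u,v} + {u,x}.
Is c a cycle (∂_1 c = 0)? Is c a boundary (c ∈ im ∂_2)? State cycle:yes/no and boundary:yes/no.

n_0=10 n_1=42 n_2=52 n_3=17  [Z2]
∂1: piv[af,ag,ah,al,an,at,au,av,ax] rk=9  ker:fg,fh,fl,fn,ft,fu,fv,fx,gh,gl,gn,gt,gu,gv,gx,hn,ht,hu,hv,hx,ln,lt,lu,lv,lx,nt,nu,nv,nx,tu,tv,uv,ux
∂2: piv[afg,afu,agl,agn,agu,agv,agx,ahn,ahx,aln,alx,ant,anu,anv,anx,atu,atv,auv,aux,fgh,fgl,fgv,fgx,fhu,fhv,fln,flt,flv,ftv,htu] rk=30  ker:fgu,fnv,fnx,fuv,ghu,ghv,gln,glv,glx,gnv,gnx,guv,gux,hnx,huv,lnv,lnx,ltv,ntu,ntv,nuv,tuv
∂3: piv[agnv,agux,ahnx,alnx,antu,anuv,atuv,fghu,fghv,fglv,fguv,fhuv,flnv,fltv,glnv,ntuv] rk=16  ker:ghuv
∂1c = 0
c vs im∂2: reduces to 0 ⇒ boundary

cycle:yes boundary:yes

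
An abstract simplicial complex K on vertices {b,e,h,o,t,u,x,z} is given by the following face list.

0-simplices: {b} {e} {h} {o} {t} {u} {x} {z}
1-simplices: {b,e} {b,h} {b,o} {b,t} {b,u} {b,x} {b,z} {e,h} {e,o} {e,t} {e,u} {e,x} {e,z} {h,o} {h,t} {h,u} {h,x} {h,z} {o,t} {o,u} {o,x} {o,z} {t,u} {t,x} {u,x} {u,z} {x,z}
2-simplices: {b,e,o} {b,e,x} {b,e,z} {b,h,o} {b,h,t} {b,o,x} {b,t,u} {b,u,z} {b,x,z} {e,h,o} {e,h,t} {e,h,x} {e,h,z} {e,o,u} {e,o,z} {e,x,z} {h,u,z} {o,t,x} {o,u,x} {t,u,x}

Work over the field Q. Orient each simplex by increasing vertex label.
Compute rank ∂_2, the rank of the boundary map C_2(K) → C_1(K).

rank∂_2=19

n_0=8 n_1=27 n_2=20  [Q]
∂1: piv[be,bh,bo,bt,bu,bx,bz] rk=7  ker:eh,eo,et,eu,ex,ez,ho,ht,hu,hx,hz,ot,ou,ox,oz,tu,tx,ux,uz,xz
∂2: piv[beo,bex,bez,bho,bht,box,btu,buz,bxz,eho,eht,ehx,ehz,eou,eoz,huz,otx,oux,tux] rk=19  ker:exz
rk∂_2=19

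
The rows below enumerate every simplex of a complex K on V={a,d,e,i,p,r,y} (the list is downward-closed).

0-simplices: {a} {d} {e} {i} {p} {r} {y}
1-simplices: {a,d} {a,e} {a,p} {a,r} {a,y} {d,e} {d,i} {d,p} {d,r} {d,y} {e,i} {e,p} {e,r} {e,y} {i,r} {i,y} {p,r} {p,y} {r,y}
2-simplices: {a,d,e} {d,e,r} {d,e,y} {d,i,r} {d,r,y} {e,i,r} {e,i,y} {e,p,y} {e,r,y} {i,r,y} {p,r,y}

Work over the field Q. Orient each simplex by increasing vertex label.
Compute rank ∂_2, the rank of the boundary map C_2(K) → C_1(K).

n_0=7 n_1=19 n_2=11  [Q]
∂1: piv[ad,ae,ap,ar,ay,di] rk=6  ker:de,dp,dr,dy,ei,ep,er,ey,ir,iy,pr,py,ry
∂2: piv[ade,der,dey,dir,dry,eir,eiy,epy,pry] rk=9  ker:ery,iry
rk∂_2=9

rank∂_2=9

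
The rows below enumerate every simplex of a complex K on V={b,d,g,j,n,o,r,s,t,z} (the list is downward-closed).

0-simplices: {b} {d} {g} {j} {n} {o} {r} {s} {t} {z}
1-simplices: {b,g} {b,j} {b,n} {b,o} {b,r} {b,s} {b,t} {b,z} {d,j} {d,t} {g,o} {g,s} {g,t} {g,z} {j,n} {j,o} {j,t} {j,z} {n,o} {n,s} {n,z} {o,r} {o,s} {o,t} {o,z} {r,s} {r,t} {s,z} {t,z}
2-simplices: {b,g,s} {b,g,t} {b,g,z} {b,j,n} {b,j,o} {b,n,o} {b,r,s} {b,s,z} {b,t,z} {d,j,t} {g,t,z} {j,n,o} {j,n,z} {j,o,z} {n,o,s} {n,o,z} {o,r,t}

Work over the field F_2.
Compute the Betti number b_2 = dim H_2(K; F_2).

b_2=3

n_0=10 n_1=29 n_2=17  [Z2]
∂1: piv[bg,bj,bn,bo,br,bs,bt,bz,dj] rk=9  ker:dt,go,gs,gt,gz,jn,jo,jt,jz,no,ns,nz,or,os,ot,oz,rs,rt,sz,tz
∂2: piv[bgs,bgt,bgz,bjn,bjo,bno,brs,bsz,btz,djt,jnz,joz,nos,ort] rk=14  ker:gtz,jno,noz
b_2=(17−14)−0=3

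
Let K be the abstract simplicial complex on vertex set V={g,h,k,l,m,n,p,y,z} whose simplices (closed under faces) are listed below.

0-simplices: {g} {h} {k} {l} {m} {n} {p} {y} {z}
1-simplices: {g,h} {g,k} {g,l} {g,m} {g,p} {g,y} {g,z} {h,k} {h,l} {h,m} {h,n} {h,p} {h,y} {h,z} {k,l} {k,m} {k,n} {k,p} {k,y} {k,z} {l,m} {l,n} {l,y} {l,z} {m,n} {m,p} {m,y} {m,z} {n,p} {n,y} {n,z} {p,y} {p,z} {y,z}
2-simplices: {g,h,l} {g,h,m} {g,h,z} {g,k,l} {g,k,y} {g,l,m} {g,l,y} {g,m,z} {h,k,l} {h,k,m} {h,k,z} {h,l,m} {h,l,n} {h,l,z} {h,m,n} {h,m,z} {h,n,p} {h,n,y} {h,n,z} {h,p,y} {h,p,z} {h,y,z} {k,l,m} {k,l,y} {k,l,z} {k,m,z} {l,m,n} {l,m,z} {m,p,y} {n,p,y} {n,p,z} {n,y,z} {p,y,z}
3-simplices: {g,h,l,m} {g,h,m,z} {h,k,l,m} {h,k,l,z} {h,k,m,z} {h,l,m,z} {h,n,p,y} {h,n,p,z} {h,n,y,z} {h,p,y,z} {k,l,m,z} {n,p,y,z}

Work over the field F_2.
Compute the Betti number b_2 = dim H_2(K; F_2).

n_0=9 n_1=34 n_2=33 n_3=12  [Z2]
∂1: piv[gh,gk,gl,gm,gp,gy,gz,hn] rk=8  ker:hk,hl,hm,hp,hy,hz,kl,km,kn,kp,ky,kz,lm,ln,ly,lz,mn,mp,my,mz,np,ny,nz,py,pz,yz
∂2: piv[ghl,ghm,ghz,gkl,gky,glm,gly,gmz,hkl,hkm,hkz,hln,hlz,hmn,hnp,hny,hnz,hpy,hpz,hyz,mpy] rk=21  ker:hlm,hmz,klm,kly,klz,kmz,lmn,lmz,npy,npz,nyz,pyz
∂3: piv[ghlm,ghmz,hklm,hklz,hkmz,hlmz,hnpy,hnpz,hnyz,hpyz] rk=10  ker:klmz,npyz
b_2=(33−21)−10=2

b_2=2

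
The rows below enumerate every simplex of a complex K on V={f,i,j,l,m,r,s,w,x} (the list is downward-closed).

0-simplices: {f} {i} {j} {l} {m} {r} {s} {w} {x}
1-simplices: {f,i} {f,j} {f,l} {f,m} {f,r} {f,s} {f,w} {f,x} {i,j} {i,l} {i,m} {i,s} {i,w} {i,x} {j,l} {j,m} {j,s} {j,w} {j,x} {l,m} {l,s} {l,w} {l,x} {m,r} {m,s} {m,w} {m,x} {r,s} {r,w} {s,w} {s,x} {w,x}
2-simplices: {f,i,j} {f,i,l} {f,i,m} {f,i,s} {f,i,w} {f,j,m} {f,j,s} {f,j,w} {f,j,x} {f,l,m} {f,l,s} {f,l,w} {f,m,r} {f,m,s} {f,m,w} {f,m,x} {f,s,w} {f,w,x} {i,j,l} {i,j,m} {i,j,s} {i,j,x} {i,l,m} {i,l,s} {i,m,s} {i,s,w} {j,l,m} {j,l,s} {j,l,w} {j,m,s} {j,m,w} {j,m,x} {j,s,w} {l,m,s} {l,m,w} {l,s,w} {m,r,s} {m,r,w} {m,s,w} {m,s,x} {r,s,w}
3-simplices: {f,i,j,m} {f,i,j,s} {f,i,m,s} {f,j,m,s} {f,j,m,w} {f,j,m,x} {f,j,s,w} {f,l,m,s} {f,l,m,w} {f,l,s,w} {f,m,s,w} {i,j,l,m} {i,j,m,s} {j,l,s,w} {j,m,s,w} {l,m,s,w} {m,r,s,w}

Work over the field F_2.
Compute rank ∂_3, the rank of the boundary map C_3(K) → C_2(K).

rank∂_3=14

n_0=9 n_1=32 n_2=41 n_3=17  [Z2]
∂1: piv[fi,fj,fl,fm,fr,fs,fw,fx] rk=8  ker:ij,il,im,is,iw,ix,jl,jm,js,jw,jx,lm,ls,lw,lx,mr,ms,mw,mx,rs,rw,sw,sx,wx
∂2: piv[fij,fil,fim,fis,fiw,fjm,fjs,fjw,fjx,flm,fls,flw,fmr,fms,fmw,fmx,fsw,fwx,ijl,ijx,mrs,mrw,msx] rk=23  ker:ijm,ijs,ilm,ils,ims,isw,jlm,jls,jlw,jms,jmw,jmx,jsw,lms,lmw,lsw,msw,rsw
∂3: piv[fijm,fijs,fims,fjms,fjmw,fjmx,fjsw,flms,flmw,flsw,fmsw,ijlm,jlsw,mrsw] rk=14  ker:ijms,jmsw,lmsw
rk∂_3=14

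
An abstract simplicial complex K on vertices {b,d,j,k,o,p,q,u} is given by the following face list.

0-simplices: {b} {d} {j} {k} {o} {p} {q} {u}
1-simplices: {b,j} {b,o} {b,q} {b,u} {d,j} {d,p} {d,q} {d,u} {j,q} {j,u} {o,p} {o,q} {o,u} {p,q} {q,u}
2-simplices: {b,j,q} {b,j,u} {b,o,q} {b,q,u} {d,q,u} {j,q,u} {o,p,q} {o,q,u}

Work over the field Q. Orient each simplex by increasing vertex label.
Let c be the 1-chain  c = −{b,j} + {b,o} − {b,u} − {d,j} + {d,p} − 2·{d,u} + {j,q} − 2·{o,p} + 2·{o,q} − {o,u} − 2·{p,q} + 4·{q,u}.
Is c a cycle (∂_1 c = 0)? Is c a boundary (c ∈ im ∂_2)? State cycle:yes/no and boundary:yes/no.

n_0=8 n_1=15 n_2=8  [Q]
∂1: piv[bj,bo,bq,bu,dj,dp] rk=6  ker:dq,du,jq,ju,op,oq,ou,pq,qu
∂2: piv[bjq,bju,boq,bqu,dqu,opq,oqu] rk=7  ker:jqu
∂1c = {b} + 2·{d} − 3·{j} + 2·{o} + {p} − 3·{q}

cycle:no boundary:no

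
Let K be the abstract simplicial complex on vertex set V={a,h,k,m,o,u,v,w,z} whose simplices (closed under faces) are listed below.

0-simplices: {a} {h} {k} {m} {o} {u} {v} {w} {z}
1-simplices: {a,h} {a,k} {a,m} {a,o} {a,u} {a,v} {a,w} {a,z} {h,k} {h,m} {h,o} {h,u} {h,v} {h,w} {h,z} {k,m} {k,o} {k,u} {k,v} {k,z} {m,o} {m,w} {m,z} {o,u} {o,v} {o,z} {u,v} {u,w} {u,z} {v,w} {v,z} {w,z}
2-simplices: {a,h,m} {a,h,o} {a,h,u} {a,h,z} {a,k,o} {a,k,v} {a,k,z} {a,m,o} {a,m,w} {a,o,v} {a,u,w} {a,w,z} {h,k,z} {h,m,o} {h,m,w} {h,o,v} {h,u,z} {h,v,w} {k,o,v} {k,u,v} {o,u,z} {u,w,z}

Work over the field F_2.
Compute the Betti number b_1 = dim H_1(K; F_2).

b_1=5

n_0=9 n_1=32 n_2=22  [Z2]
∂1: piv[ah,ak,am,ao,au,av,aw,az] rk=8  ker:hk,hm,ho,hu,hv,hw,hz,km,ko,ku,kv,kz,mo,mw,mz,ou,ov,oz,uv,uw,uz,vw,vz,wz
∂2: piv[ahm,aho,ahu,ahz,ako,akv,akz,amo,amw,aov,auw,awz,hkz,hmw,hov,huz,hvw,kuv,ouz] rk=19  ker:hmo,kov,uwz
b_1=(32−8)−19=5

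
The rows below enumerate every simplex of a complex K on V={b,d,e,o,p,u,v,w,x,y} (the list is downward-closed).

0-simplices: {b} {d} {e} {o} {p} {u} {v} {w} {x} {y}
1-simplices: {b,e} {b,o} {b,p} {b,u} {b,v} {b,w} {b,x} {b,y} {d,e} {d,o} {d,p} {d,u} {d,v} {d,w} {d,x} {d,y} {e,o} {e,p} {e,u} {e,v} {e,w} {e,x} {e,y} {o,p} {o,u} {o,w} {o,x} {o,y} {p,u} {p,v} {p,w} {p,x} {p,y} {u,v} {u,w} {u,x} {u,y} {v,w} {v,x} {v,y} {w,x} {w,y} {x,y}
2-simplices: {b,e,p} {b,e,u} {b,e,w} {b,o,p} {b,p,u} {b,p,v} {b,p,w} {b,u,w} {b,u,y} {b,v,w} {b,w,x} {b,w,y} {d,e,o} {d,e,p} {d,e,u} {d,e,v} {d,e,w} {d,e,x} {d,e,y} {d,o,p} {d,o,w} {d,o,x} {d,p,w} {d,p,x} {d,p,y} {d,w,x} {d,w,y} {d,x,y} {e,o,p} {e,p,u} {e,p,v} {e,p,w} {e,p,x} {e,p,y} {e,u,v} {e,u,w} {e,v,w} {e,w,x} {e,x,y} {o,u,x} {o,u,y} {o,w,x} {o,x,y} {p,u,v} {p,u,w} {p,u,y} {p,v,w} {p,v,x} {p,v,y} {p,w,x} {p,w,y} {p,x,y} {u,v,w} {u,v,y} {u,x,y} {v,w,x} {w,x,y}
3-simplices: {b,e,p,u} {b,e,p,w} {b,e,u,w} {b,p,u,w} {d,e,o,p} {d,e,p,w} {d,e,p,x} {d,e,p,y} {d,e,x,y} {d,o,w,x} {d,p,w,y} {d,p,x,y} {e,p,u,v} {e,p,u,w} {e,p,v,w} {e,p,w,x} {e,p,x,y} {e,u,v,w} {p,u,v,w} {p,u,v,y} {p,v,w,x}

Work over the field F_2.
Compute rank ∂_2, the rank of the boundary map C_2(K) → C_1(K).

rank∂_2=34

n_0=10 n_1=43 n_2=57 n_3=21  [Z2]
∂1: piv[be,bo,bp,bu,bv,bw,bx,by,de] rk=9  ker:do,dp,du,dv,dw,dx,dy,eo,ep,eu,ev,ew,ex,ey,op,ou,ow,ox,oy,pu,pv,pw,px,py,uv,uw,ux,uy,vw,vx,vy,wx,wy,xy
∂2: piv[bep,beu,bew,bop,bpu,bpv,bpw,buw,buy,bvw,bwx,bwy,deo,dep,deu,dev,dew,dex,dey,dop,dow,dox,dpx,dpy,dwx,dwy,dxy,epv,euv,oux,ouy,oxy,pvx,pvy] rk=34  ker:dpw,eop,epu,epw,epx,epy,euw,evw,ewx,exy,owx,puv,puw,puy,pvw,pwx,pwy,pxy,uvw,uvy,uxy,vwx,wxy
∂3: piv[bepu,bepw,beuw,bpuw,deop,depw,depx,depy,dexy,dowx,dpwy,dpxy,epuv,epvw,epwx,euvw,puvy,pvwx] rk=18  ker:epuw,epxy,puvw
rk∂_2=34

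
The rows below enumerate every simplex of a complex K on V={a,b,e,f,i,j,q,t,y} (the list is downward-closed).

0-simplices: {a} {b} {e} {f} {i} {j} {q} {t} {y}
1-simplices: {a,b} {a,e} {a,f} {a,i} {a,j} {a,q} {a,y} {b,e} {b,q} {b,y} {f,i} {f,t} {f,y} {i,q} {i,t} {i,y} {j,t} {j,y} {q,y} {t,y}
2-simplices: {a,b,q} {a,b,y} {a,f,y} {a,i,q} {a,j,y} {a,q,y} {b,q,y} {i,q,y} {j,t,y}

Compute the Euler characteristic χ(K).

n_0=9 n_1=20 n_2=9
χ=+9−20+9=-2

χ(K)=-2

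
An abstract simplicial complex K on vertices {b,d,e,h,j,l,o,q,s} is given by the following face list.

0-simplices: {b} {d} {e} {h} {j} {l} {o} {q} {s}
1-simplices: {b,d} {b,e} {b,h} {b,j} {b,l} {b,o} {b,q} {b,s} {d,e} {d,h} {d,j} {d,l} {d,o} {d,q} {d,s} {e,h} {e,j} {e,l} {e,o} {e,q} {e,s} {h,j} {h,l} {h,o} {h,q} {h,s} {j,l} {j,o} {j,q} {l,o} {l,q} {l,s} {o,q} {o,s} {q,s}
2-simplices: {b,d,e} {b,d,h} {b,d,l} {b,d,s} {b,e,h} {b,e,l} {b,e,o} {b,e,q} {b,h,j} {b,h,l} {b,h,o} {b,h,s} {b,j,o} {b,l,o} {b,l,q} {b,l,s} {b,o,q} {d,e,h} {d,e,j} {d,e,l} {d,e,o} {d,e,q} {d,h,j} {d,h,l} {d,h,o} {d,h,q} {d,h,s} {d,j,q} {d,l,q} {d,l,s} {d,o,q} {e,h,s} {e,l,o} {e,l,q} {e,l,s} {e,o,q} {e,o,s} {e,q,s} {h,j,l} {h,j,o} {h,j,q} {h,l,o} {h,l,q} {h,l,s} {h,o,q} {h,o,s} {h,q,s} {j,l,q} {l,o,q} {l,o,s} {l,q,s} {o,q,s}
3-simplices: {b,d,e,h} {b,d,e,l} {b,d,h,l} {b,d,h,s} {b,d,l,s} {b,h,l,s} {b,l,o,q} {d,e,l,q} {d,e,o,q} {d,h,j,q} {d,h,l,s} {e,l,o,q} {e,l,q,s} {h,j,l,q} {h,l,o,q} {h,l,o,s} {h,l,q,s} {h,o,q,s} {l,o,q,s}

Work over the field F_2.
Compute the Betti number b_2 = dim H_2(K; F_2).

n_0=9 n_1=35 n_2=52 n_3=19  [Z2]
∂1: piv[bd,be,bh,bj,bl,bo,bq,bs] rk=8  ker:de,dh,dj,dl,do,dq,ds,eh,ej,el,eo,eq,es,hj,hl,ho,hq,hs,jl,jo,jq,lo,lq,ls,oq,os,qs
∂2: piv[bde,bdh,bdl,bds,beh,bel,beo,beq,bhj,bhl,bho,bhs,bjo,blo,blq,bls,boq,dej,deo,deq,dhj,dhq,djq,ehs,eos,eqs,hjl] rk=27  ker:deh,del,dhl,dho,dhs,dlq,dls,doq,elo,elq,els,eoq,hjo,hjq,hlo,hlq,hls,hoq,hos,hqs,jlq,loq,los,lqs,oqs
∂3: piv[bdeh,bdel,bdhl,bdhs,bdls,bhls,bloq,delq,deoq,dhjq,eloq,elqs,hjlq,hloq,hlos,hlqs,hoqs] rk=17  ker:dhls,loqs
b_2=(52−27)−17=8

b_2=8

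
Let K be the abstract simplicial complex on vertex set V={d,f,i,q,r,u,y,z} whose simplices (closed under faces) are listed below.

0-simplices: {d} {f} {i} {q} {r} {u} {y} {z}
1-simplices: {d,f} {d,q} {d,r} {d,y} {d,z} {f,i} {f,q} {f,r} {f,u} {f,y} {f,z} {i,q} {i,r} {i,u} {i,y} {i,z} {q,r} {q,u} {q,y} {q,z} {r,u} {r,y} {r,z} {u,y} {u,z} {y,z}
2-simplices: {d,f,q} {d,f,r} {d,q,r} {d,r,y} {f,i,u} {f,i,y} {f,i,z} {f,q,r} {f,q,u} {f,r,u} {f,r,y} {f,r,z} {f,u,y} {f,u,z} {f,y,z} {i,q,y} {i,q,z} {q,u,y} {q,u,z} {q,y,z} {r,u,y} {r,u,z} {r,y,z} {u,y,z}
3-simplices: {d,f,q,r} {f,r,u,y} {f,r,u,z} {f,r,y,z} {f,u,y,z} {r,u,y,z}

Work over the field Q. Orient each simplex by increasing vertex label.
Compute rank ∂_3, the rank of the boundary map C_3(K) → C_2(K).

rank∂_3=5

n_0=8 n_1=26 n_2=24 n_3=6  [Q]
∂1: piv[df,dq,dr,dy,dz,fi,fu] rk=7  ker:fq,fr,fy,fz,iq,ir,iu,iy,iz,qr,qu,qy,qz,ru,ry,rz,uy,uz,yz
∂2: piv[dfq,dfr,dqr,dry,fiu,fiy,fiz,fqu,fru,fry,frz,fuy,fuz,fyz,iqy,iqz,quy] rk=17  ker:fqr,quz,qyz,ruy,ruz,ryz,uyz
∂3: piv[dfqr,fruy,fruz,fryz,fuyz] rk=5  ker:ruyz
rk∂_3=5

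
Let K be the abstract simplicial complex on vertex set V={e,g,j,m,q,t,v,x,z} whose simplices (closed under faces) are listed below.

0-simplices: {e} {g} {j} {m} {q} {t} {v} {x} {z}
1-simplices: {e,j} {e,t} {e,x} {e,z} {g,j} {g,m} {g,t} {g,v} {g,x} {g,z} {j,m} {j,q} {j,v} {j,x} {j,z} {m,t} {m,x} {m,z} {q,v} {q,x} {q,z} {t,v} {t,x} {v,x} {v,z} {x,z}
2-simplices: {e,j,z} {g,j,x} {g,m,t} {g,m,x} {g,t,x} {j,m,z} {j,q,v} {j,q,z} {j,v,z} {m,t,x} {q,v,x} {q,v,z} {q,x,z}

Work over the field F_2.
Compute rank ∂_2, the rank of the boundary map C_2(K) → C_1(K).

n_0=9 n_1=26 n_2=13  [Z2]
∂1: piv[ej,et,ex,ez,gj,gm,gv,jq] rk=8  ker:gt,gx,gz,jm,jv,jx,jz,mt,mx,mz,qv,qx,qz,tv,tx,vx,vz,xz
∂2: piv[ejz,gjx,gmt,gmx,gtx,jmz,jqv,jqz,jvz,qvx,qxz] rk=11  ker:mtx,qvz
rk∂_2=11

rank∂_2=11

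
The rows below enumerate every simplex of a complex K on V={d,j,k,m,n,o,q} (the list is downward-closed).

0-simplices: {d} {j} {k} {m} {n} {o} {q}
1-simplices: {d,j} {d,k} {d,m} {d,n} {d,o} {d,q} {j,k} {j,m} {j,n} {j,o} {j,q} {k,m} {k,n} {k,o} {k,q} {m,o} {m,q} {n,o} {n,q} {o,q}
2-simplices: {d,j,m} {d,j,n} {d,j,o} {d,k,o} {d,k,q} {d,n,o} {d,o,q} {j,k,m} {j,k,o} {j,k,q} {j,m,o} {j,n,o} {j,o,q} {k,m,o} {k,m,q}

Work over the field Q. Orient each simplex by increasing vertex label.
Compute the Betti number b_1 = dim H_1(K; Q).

b_1=2

n_0=7 n_1=20 n_2=15  [Q]
∂1: piv[dj,dk,dm,dn,do,dq] rk=6  ker:jk,jm,jn,jo,jq,km,kn,ko,kq,mo,mq,no,nq,oq
∂2: piv[djm,djn,djo,dko,dkq,dno,doq,jkm,jko,jkq,jmo,kmq] rk=12  ker:jno,joq,kmo
b_1=(20−6)−12=2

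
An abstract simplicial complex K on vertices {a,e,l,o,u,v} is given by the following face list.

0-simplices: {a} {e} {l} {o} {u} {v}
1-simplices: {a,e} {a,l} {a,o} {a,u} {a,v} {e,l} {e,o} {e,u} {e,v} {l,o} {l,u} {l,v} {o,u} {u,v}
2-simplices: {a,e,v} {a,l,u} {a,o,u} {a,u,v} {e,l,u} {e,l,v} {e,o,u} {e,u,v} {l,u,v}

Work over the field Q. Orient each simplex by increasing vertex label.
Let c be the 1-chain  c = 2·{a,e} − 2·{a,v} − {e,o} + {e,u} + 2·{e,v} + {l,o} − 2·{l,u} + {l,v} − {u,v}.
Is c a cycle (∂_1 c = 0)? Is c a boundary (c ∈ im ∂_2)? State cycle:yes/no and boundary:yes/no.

cycle:yes boundary:no

n_0=6 n_1=14 n_2=9  [Q]
∂1: piv[ae,al,ao,au,av] rk=5  ker:el,eo,eu,ev,lo,lu,lv,ou,uv
∂2: piv[aev,alu,aou,auv,elu,elv,eou,euv] rk=8  ker:luv
∂1c = 0
c vs im∂2: residual ≠ 0 ⇒ not boundary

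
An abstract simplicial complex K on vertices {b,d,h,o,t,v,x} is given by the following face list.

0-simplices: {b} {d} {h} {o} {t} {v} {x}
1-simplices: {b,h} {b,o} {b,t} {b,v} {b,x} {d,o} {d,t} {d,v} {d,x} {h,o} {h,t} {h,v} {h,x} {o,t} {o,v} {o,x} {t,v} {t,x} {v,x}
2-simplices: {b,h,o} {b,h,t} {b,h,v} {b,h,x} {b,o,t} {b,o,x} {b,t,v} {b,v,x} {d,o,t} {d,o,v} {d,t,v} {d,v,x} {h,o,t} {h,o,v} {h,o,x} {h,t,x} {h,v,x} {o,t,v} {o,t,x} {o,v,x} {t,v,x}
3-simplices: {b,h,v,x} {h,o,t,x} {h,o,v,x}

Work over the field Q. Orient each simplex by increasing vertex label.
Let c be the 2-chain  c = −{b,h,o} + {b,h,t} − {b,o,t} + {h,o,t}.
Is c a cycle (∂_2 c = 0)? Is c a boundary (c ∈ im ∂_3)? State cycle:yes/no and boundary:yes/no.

cycle:yes boundary:no

n_0=7 n_1=19 n_2=21 n_3=3  [Q]
∂1: piv[bh,bo,bt,bv,bx,do] rk=6  ker:dt,dv,dx,ho,ht,hv,hx,ot,ov,ox,tv,tx,vx
∂2: piv[bho,bht,bhv,bhx,bot,box,btv,bvx,dot,dov,dtv,dvx,htx] rk=13  ker:hot,hov,hox,hvx,otv,otx,ovx,tvx
∂3: piv[bhvx,hotx,hovx] rk=3
∂2c = 0
c vs im∂3: residual ≠ 0 ⇒ not boundary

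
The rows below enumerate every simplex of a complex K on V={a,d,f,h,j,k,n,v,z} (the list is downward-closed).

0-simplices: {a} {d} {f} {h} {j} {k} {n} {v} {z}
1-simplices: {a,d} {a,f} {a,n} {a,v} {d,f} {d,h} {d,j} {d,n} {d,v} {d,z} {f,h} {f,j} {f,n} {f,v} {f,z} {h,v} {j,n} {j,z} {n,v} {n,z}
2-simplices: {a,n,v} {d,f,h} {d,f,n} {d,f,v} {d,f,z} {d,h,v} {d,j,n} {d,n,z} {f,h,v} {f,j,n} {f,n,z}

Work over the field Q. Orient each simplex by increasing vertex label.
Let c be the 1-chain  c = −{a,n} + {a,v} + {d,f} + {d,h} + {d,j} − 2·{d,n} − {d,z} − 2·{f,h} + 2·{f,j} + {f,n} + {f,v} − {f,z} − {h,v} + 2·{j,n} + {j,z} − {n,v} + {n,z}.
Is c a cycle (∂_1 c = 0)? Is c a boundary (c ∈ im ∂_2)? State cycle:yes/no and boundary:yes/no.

cycle:yes boundary:no

n_0=9 n_1=20 n_2=11  [Q]
∂1: piv[ad,af,an,av,dh,dj,dz] rk=7  ker:df,dn,dv,fh,fj,fn,fv,fz,hv,jn,jz,nv,nz
∂2: piv[anv,dfh,dfn,dfv,dfz,dhv,djn,dnz,fjn] rk=9  ker:fhv,fnz
∂1c = 0
c vs im∂2: residual ≠ 0 ⇒ not boundary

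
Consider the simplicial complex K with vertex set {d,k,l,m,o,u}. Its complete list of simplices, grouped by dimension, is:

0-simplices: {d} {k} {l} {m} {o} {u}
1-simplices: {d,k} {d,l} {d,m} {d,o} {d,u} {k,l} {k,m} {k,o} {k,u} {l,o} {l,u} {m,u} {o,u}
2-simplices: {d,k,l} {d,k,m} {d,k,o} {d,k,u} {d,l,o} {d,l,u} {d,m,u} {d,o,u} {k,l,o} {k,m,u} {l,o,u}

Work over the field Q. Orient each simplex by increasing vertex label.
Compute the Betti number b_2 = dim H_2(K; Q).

n_0=6 n_1=13 n_2=11  [Q]
∂1: piv[dk,dl,dm,do,du] rk=5  ker:kl,km,ko,ku,lo,lu,mu,ou
∂2: piv[dkl,dkm,dko,dku,dlo,dlu,dmu,dou] rk=8  ker:klo,kmu,lou
b_2=(11−8)−0=3

b_2=3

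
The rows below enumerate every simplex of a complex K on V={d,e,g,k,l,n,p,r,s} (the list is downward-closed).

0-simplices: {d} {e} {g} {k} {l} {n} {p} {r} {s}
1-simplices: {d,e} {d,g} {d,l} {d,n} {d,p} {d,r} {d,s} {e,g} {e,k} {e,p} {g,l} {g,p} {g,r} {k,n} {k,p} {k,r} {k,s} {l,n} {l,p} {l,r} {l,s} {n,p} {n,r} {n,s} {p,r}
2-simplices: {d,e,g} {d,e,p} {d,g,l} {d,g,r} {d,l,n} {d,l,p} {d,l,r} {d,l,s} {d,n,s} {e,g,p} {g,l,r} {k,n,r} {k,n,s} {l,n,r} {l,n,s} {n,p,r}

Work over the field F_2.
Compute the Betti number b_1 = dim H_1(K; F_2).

n_0=9 n_1=25 n_2=16  [Z2]
∂1: piv[de,dg,dl,dn,dp,dr,ds,ek] rk=8  ker:eg,ep,gl,gp,gr,kn,kp,kr,ks,ln,lp,lr,ls,np,nr,ns,pr
∂2: piv[deg,dep,dgl,dgr,dln,dlp,dlr,dls,dns,egp,knr,kns,lnr,npr] rk=14  ker:glr,lns
b_1=(25−8)−14=3

b_1=3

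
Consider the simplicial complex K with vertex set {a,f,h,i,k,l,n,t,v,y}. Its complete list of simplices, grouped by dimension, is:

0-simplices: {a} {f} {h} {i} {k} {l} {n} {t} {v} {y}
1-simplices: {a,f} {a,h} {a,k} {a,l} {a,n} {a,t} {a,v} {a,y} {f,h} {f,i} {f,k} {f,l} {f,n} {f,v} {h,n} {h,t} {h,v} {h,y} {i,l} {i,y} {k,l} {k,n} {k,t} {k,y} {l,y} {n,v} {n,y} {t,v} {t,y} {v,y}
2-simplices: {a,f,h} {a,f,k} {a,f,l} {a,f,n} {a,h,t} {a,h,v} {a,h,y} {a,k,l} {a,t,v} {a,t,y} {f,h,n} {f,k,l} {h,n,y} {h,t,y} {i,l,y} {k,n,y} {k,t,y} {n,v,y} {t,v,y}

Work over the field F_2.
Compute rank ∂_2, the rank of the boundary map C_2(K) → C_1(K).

n_0=10 n_1=30 n_2=19  [Z2]
∂1: piv[af,ah,ak,al,an,at,av,ay,fi] rk=9  ker:fh,fk,fl,fn,fv,hn,ht,hv,hy,il,iy,kl,kn,kt,ky,ly,nv,ny,tv,ty,vy
∂2: piv[afh,afk,afl,afn,aht,ahv,ahy,akl,atv,aty,fhn,hny,ily,kny,kty,nvy,tvy] rk=17  ker:fkl,hty
rk∂_2=17

rank∂_2=17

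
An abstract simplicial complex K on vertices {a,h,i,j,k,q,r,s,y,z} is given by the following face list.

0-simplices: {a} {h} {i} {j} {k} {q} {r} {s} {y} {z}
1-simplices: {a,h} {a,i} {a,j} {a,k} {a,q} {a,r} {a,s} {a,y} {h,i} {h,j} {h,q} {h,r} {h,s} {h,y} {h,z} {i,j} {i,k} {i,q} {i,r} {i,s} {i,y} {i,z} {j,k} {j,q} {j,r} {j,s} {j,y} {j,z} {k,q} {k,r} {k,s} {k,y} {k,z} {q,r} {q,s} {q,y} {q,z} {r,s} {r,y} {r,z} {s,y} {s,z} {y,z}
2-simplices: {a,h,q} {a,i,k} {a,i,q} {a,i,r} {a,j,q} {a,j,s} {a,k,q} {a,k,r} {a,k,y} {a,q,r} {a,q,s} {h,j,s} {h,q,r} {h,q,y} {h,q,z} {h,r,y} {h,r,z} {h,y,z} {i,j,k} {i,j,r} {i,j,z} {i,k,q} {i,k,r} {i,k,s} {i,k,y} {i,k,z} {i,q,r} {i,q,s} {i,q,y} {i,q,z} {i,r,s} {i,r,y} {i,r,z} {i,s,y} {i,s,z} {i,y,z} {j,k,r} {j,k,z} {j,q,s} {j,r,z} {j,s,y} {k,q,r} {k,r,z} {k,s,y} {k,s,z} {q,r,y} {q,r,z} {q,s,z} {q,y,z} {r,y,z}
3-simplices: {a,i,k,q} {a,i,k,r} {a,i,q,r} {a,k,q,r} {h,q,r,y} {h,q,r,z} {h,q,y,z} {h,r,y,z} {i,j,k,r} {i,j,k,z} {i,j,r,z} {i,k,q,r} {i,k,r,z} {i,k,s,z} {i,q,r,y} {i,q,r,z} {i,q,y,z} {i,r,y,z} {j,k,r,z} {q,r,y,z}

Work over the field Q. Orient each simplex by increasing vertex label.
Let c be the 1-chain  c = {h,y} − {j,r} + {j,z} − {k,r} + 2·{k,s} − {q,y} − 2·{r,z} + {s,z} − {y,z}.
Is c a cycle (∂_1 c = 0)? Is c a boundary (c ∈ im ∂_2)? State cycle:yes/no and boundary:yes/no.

cycle:no boundary:no

n_0=10 n_1=43 n_2=50 n_3=20  [Q]
∂1: piv[ah,ai,aj,ak,aq,ar,as,ay,hz] rk=9  ker:hi,hj,hq,hr,hs,hy,ij,ik,iq,ir,is,iy,iz,jk,jq,jr,js,jy,jz,kq,kr,ks,ky,kz,qr,qs,qy,qz,rs,ry,rz,sy,sz,yz
∂2: piv[ahq,aik,aiq,air,ajq,ajs,akq,akr,aky,aqr,aqs,hjs,hqr,hqy,hqz,hry,hrz,hyz,ijk,ijr,ijz,iks,iky,ikz,iqs,iqy,iqz,irs,isy,isz,jsy] rk=31  ker:ikq,ikr,iqr,iry,irz,iyz,jkr,jkz,jqs,jrz,kqr,krz,ksy,ksz,qry,qrz,qsz,qyz,ryz
∂3: piv[aikq,aikr,aiqr,akqr,hqry,hqrz,hqyz,hryz,ijkr,ijkz,ijrz,ikrz,iksz,iqry,iqrz,iqyz] rk=16  ker:ikqr,iryz,jkrz,qryz
∂1c = −{h} − {k} + {q} + {s} + {y} − {z}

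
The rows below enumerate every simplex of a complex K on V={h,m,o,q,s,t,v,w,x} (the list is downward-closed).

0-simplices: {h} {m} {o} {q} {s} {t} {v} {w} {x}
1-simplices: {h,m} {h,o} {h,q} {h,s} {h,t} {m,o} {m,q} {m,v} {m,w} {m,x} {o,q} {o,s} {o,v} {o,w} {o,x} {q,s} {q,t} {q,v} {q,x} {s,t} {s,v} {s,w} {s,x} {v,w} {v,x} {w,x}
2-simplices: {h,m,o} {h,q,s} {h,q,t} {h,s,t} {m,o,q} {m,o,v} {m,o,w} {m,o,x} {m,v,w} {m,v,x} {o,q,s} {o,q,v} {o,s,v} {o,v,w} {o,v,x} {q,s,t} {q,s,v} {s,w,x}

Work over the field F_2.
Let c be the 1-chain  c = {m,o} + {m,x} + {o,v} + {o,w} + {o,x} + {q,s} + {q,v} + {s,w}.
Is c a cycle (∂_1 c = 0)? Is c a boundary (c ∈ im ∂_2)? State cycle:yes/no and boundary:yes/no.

n_0=9 n_1=26 n_2=18  [Z2]
∂1: piv[hm,ho,hq,hs,ht,mv,mw,mx] rk=8  ker:mo,mq,oq,os,ov,ow,ox,qs,qt,qv,qx,st,sv,sw,sx,vw,vx,wx
∂2: piv[hmo,hqs,hqt,hst,moq,mov,mow,mox,mvw,mvx,oqs,oqv,osv,swx] rk=14  ker:ovw,ovx,qst,qsv
∂1c = 0
c vs im∂2: residual ≠ 0 ⇒ not boundary

cycle:yes boundary:no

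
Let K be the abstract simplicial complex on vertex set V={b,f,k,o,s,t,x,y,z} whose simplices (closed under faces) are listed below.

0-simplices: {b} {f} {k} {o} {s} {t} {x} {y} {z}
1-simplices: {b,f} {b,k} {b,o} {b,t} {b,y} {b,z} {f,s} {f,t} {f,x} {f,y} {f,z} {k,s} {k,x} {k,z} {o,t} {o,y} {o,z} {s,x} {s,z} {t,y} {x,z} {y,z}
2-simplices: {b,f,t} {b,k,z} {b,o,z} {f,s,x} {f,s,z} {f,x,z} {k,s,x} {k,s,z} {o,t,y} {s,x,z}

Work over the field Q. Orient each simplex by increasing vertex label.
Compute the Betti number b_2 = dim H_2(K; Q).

n_0=9 n_1=22 n_2=10  [Q]
∂1: piv[bf,bk,bo,bt,by,bz,fs,fx] rk=8  ker:ft,fy,fz,ks,kx,kz,ot,oy,oz,sx,sz,ty,xz,yz
∂2: piv[bft,bkz,boz,fsx,fsz,fxz,ksx,ksz,oty] rk=9  ker:sxz
b_2=(10−9)−0=1

b_2=1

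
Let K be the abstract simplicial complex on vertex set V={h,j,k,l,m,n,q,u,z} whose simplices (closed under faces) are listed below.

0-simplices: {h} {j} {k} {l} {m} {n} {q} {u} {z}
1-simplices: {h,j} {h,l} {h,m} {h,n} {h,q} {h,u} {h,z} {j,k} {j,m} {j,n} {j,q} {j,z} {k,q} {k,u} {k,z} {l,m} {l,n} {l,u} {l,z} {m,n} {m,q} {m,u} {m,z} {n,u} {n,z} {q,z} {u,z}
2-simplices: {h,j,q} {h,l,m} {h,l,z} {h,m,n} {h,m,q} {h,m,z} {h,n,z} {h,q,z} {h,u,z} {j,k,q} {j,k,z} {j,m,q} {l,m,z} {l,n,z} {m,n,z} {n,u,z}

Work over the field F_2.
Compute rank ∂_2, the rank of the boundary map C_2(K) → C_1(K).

rank∂_2=14

n_0=9 n_1=27 n_2=16  [Z2]
∂1: piv[hj,hl,hm,hn,hq,hu,hz,jk] rk=8  ker:jm,jn,jq,jz,kq,ku,kz,lm,ln,lu,lz,mn,mq,mu,mz,nu,nz,qz,uz
∂2: piv[hjq,hlm,hlz,hmn,hmq,hmz,hnz,hqz,huz,jkq,jkz,jmq,lnz,nuz] rk=14  ker:lmz,mnz
rk∂_2=14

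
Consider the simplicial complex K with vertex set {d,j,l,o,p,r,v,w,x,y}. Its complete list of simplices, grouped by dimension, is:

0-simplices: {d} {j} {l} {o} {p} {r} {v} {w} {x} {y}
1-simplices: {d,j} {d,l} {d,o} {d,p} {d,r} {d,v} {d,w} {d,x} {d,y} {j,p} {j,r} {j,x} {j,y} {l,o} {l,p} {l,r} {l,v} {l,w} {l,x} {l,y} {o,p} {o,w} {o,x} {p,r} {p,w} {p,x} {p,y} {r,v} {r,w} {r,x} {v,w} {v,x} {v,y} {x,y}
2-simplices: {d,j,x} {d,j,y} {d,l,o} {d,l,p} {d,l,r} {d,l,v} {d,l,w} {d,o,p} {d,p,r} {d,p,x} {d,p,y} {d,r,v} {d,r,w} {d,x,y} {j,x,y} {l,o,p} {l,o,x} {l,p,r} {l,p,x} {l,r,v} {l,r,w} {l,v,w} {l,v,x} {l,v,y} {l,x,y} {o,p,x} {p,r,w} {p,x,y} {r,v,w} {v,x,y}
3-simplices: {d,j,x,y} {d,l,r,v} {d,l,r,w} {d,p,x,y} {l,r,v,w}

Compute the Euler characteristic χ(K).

χ(K)=1

n_0=10 n_1=34 n_2=30 n_3=5
χ=+10−34+30−5=1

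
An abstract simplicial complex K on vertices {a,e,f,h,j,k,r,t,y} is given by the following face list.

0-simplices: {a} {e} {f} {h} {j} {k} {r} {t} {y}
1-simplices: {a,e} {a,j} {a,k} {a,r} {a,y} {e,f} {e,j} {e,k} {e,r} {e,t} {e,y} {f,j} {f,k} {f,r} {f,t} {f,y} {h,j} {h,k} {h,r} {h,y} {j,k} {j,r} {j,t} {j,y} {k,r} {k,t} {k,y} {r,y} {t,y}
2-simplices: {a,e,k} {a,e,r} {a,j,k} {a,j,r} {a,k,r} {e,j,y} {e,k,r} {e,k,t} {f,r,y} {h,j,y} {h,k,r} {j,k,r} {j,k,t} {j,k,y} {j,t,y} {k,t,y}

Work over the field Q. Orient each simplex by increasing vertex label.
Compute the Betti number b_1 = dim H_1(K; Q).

b_1=8

n_0=9 n_1=29 n_2=16  [Q]
∂1: piv[ae,aj,ak,ar,ay,ef,et,hj] rk=8  ker:ej,ek,er,ey,fj,fk,fr,ft,fy,hk,hr,hy,jk,jr,jt,jy,kr,kt,ky,ry,ty
∂2: piv[aek,aer,ajk,ajr,akr,ejy,ekt,fry,hjy,hkr,jkt,jky,jty] rk=13  ker:ekr,jkr,kty
b_1=(29−8)−13=8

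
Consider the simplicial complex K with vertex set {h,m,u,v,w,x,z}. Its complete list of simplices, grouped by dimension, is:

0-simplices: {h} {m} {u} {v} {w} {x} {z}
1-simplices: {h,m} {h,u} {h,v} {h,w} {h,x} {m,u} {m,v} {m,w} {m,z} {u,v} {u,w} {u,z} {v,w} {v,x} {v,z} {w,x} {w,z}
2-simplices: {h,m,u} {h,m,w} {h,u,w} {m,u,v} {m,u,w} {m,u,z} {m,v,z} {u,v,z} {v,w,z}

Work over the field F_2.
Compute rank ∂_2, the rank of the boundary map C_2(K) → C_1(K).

n_0=7 n_1=17 n_2=9  [Z2]
∂1: piv[hm,hu,hv,hw,hx,mz] rk=6  ker:mu,mv,mw,uv,uw,uz,vw,vx,vz,wx,wz
∂2: piv[hmu,hmw,huw,muv,muz,mvz,vwz] rk=7  ker:muw,uvz
rk∂_2=7

rank∂_2=7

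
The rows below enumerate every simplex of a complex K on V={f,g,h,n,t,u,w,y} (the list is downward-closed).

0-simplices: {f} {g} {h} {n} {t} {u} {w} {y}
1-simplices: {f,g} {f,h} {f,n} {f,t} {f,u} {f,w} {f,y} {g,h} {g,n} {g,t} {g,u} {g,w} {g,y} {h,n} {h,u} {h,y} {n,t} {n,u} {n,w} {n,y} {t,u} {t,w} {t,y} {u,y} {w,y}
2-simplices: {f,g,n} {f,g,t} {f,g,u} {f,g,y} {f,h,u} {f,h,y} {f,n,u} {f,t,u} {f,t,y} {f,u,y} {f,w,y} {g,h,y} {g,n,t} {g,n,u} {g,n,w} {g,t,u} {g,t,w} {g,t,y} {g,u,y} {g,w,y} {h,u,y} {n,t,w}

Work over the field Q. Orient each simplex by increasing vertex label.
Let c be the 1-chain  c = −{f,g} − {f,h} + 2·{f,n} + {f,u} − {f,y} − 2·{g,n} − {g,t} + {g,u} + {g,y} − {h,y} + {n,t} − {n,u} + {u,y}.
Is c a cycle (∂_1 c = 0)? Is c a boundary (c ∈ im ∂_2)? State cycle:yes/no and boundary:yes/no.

n_0=8 n_1=25 n_2=22  [Q]
∂1: piv[fg,fh,fn,ft,fu,fw,fy] rk=7  ker:gh,gn,gt,gu,gw,gy,hn,hu,hy,nt,nu,nw,ny,tu,tw,ty,uy,wy
∂2: piv[fgn,fgt,fgu,fgy,fhu,fhy,fnu,ftu,fty,fuy,fwy,ghy,gnt,gnw,gtw,gwy] rk=16  ker:gnu,gtu,gty,guy,huy,ntw
∂1c = 0
c vs im∂2: reduces to 0 ⇒ boundary

cycle:yes boundary:yes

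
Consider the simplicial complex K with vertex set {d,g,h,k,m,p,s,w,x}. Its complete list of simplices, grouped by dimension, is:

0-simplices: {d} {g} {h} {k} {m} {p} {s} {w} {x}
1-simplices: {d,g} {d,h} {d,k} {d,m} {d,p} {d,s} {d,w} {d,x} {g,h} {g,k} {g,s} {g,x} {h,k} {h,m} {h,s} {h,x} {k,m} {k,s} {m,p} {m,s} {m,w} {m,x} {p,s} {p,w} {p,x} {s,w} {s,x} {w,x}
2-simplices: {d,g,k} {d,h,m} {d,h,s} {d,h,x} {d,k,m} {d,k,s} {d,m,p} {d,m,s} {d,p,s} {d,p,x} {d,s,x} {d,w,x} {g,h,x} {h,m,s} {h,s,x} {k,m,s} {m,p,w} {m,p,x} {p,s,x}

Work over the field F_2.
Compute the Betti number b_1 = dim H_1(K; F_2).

b_1=5

n_0=9 n_1=28 n_2=19  [Z2]
∂1: piv[dg,dh,dk,dm,dp,ds,dw,dx] rk=8  ker:gh,gk,gs,gx,hk,hm,hs,hx,km,ks,mp,ms,mw,mx,ps,pw,px,sw,sx,wx
∂2: piv[dgk,dhm,dhs,dhx,dkm,dks,dmp,dms,dps,dpx,dsx,dwx,ghx,mpw,mpx] rk=15  ker:hms,hsx,kms,psx
b_1=(28−8)−15=5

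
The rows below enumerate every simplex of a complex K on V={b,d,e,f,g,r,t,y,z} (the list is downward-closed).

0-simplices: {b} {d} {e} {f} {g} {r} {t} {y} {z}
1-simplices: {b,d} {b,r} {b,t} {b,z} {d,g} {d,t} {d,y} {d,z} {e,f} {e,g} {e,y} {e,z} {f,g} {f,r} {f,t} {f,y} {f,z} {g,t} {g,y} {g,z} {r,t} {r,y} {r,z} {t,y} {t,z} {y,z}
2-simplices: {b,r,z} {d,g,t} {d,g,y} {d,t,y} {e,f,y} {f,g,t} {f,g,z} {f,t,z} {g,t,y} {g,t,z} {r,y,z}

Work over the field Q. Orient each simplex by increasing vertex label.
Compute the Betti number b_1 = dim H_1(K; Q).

n_0=9 n_1=26 n_2=11  [Q]
∂1: piv[bd,br,bt,bz,dg,dy,ef,eg] rk=8  ker:dt,dz,ey,ez,fg,fr,ft,fy,fz,gt,gy,gz,rt,ry,rz,ty,tz,yz
∂2: piv[brz,dgt,dgy,dty,efy,fgt,fgz,ftz,ryz] rk=9  ker:gty,gtz
b_1=(26−8)−9=9

b_1=9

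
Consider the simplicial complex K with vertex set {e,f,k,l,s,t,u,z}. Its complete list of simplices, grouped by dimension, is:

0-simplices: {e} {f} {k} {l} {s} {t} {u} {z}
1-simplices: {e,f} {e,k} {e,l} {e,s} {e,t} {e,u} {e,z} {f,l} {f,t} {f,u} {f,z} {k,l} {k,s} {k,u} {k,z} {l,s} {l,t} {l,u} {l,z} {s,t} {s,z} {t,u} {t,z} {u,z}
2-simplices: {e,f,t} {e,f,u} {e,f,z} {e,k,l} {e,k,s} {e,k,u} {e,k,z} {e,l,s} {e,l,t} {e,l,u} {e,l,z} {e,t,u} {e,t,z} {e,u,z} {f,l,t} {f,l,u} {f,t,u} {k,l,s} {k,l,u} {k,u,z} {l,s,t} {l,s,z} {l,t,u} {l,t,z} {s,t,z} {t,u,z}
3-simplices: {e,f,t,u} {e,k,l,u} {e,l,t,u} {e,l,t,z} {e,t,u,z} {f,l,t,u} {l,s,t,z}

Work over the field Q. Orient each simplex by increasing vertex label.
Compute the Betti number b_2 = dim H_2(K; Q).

b_2=2

n_0=8 n_1=24 n_2=26 n_3=7  [Q]
∂1: piv[ef,ek,el,es,et,eu,ez] rk=7  ker:fl,ft,fu,fz,kl,ks,ku,kz,ls,lt,lu,lz,st,sz,tu,tz,uz
∂2: piv[eft,efu,efz,ekl,eks,eku,ekz,els,elt,elu,elz,etu,etz,euz,flt,lst,lsz] rk=17  ker:flu,ftu,kls,klu,kuz,ltu,ltz,stz,tuz
∂3: piv[eftu,eklu,eltu,eltz,etuz,fltu,lstz] rk=7
b_2=(26−17)−7=2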